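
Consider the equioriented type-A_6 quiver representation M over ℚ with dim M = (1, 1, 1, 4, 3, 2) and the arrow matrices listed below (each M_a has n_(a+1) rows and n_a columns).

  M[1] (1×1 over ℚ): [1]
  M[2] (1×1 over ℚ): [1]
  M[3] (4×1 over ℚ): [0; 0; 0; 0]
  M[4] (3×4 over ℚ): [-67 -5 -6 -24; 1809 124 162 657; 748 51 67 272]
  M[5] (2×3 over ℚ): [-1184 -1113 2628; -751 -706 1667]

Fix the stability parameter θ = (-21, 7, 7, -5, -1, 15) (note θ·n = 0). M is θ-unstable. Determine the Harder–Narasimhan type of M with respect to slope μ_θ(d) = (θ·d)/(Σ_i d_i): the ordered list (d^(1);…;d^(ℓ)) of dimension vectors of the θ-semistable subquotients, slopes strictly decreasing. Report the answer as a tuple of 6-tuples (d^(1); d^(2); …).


Interval decomposition of M: I[1,3], I[4,4], I[4,5], I[4,6]^2.
HN type (ℓ=5): μ^(1)=15; μ^(2)=7; μ^(3)=-1; μ^(4)=-5; μ^(5)=-21

((0, 0, 0, 0, 0, 2); (0, 1, 1, 0, 0, 0); (0, 0, 0, 0, 3, 0); (0, 0, 0, 4, 0, 0); (1, 0, 0, 0, 0, 0))


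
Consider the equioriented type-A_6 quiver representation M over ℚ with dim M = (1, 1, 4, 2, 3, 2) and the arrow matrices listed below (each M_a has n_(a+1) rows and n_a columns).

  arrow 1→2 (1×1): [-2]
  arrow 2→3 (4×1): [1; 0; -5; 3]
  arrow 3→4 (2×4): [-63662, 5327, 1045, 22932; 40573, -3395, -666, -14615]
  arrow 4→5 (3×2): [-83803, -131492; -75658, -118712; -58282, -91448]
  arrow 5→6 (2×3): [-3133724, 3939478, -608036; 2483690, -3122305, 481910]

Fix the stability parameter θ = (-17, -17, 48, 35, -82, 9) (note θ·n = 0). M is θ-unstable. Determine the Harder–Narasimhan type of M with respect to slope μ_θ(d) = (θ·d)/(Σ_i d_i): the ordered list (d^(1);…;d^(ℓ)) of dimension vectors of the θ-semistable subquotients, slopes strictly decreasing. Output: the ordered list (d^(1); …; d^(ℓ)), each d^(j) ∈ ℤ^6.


Via rank(M_{q-1}∘⋯∘M_p): M ≅ I[1,5], I[3,3]^2, I[3,4], I[5,5], I[5,6], I[6,6].
μ_θ-semistable layers: μ^(1)=48; μ^(2)=83/2; μ^(3)=9; μ^(4)=1/3; μ^(5)=-17; μ^(6)=-82

((0, 0, 2, 0, 0, 0); (0, 0, 1, 1, 0, 0); (0, 0, 0, 0, 0, 2); (0, 0, 1, 1, 1, 0); (1, 1, 0, 0, 0, 0); (0, 0, 0, 0, 2, 0))


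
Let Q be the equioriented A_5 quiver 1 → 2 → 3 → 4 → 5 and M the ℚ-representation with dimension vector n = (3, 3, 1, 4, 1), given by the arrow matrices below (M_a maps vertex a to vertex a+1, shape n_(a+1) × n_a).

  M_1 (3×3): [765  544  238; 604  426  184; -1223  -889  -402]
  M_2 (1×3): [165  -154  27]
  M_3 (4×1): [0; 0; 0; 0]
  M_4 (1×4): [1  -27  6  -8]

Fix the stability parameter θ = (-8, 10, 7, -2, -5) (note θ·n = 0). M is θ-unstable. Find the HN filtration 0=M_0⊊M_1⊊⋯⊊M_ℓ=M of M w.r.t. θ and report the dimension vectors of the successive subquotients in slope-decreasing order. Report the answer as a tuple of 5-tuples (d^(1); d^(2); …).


Interval decomposition of M: I[1,1], I[1,2], I[1,3], I[2,2], I[4,4]^3, I[4,5].
HN type (ℓ=5): μ^(1)=10; μ^(2)=17/2; μ^(3)=-2; μ^(4)=-7/2; μ^(5)=-8

((0, 2, 0, 0, 0); (0, 1, 1, 0, 0); (0, 0, 0, 3, 0); (0, 0, 0, 1, 1); (3, 0, 0, 0, 0))


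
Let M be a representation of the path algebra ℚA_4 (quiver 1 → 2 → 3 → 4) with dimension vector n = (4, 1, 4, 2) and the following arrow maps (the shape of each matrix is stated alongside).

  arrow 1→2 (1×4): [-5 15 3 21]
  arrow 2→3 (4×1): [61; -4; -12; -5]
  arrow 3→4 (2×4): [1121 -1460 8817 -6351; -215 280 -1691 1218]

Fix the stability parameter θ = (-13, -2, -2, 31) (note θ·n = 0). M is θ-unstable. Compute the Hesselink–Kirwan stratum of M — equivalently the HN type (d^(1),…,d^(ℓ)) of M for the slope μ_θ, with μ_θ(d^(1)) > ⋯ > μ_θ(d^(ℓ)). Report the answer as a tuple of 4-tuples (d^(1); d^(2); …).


Barcode: M ≅ I[1,1]^3, I[1,4], I[3,3]^2, I[3,4]. HN layers by μ_θ (3 steps, strictly decreasing):
  μ^(1)=31; μ^(2)=-2; μ^(3)=-13

((0, 0, 0, 2); (0, 1, 4, 0); (4, 0, 0, 0))


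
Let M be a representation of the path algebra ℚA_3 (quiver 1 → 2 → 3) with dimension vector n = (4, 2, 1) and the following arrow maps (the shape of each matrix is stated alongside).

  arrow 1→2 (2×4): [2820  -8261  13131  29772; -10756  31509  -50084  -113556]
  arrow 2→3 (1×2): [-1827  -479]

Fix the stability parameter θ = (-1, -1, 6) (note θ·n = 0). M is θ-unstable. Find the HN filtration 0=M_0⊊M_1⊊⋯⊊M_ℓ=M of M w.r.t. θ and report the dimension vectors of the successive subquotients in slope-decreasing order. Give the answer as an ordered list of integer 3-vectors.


Barcode: M ≅ I[1,1]^2, I[1,2], I[1,3]. HN layers by μ_θ (2 steps, strictly decreasing):
  μ^(1)=6; μ^(2)=-1

((0, 0, 1); (4, 2, 0))


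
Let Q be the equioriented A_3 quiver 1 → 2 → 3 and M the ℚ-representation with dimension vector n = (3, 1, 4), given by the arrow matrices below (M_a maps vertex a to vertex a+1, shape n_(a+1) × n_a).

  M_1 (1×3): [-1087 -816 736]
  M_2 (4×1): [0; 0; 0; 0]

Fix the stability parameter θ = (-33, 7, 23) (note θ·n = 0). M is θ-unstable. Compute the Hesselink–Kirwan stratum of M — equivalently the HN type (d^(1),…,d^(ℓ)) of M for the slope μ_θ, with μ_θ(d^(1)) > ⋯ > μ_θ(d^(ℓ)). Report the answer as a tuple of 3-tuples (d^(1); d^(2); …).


Interval decomposition of M: I[1,1]^2, I[1,2], I[3,3]^4.
HN type (ℓ=3): μ^(1)=23; μ^(2)=7; μ^(3)=-33

((0, 0, 4); (0, 1, 0); (3, 0, 0))


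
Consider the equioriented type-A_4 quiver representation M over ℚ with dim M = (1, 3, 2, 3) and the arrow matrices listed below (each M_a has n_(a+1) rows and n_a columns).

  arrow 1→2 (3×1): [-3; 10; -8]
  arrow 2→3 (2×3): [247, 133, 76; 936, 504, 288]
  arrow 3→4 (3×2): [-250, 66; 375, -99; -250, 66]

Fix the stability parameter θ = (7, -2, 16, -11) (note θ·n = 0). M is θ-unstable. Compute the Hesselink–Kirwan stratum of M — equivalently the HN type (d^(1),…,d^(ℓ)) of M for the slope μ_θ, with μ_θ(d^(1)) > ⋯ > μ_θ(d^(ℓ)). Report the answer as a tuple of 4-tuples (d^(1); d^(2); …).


Via rank(M_{q-1}∘⋯∘M_p): M ≅ I[1,4], I[2,2]^2, I[3,3], I[4,4]^2.
μ_θ-semistable layers: μ^(1)=16; μ^(2)=5/2; μ^(3)=-2; μ^(4)=-11

((0, 0, 1, 0); (1, 1, 1, 1); (0, 2, 0, 0); (0, 0, 0, 2))


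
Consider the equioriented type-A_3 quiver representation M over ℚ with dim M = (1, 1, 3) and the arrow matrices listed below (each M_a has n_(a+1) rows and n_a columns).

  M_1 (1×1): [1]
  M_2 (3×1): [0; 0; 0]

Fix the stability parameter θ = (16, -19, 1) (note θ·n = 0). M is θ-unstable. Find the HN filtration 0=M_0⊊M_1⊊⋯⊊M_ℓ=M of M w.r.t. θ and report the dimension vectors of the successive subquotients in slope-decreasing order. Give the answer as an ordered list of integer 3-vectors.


Interval decomposition of M: I[1,2], I[3,3]^3.
HN type (ℓ=2): μ^(1)=1; μ^(2)=-3/2

((0, 0, 3); (1, 1, 0))


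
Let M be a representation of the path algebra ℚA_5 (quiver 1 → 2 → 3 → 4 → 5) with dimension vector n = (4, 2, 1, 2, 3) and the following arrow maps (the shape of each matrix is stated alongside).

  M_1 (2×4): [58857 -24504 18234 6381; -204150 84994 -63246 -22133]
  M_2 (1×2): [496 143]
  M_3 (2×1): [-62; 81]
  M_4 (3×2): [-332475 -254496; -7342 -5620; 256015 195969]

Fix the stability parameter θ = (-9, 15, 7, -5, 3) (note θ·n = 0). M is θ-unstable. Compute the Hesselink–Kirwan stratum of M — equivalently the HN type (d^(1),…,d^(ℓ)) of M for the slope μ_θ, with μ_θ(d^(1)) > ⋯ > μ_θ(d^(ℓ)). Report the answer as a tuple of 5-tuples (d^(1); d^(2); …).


Via rank(M_{q-1}∘⋯∘M_p): M ≅ I[1,1]^2, I[1,2], I[1,5], I[4,5], I[5,5].
μ_θ-semistable layers: μ^(1)=15; μ^(2)=5; μ^(3)=3; μ^(4)=-5; μ^(5)=-9

((0, 1, 0, 0, 0); (0, 1, 1, 1, 1); (0, 0, 0, 0, 2); (0, 0, 0, 1, 0); (4, 0, 0, 0, 0))


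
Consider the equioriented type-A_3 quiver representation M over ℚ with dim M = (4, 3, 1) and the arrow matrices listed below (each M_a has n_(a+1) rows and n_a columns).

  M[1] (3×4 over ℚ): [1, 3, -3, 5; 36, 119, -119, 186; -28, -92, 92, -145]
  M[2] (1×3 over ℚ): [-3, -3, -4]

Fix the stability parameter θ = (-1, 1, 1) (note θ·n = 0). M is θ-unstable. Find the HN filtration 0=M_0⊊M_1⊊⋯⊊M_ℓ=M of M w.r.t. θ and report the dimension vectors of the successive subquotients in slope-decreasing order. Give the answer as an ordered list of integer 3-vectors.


Interval decomposition of M: I[1,1], I[1,2]^2, I[1,3].
HN type (ℓ=2): μ^(1)=1; μ^(2)=-1

((0, 3, 1); (4, 0, 0))


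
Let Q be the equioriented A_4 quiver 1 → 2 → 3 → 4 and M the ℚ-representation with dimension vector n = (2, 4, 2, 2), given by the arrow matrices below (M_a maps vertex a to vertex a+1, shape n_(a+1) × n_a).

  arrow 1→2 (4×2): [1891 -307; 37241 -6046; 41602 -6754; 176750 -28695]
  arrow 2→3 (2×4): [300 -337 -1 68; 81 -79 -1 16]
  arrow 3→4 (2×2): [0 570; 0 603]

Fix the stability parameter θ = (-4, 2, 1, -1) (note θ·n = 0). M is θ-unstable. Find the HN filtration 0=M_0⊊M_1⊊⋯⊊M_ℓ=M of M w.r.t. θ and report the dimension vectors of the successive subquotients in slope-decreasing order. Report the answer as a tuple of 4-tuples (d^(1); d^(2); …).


Interval decomposition of M: I[1,3], I[1,4], I[2,2]^2, I[4,4].
HN type (ℓ=5): μ^(1)=2; μ^(2)=3/2; μ^(3)=2/3; μ^(4)=-1; μ^(5)=-4

((0, 2, 0, 0); (0, 1, 1, 0); (0, 1, 1, 1); (0, 0, 0, 1); (2, 0, 0, 0))


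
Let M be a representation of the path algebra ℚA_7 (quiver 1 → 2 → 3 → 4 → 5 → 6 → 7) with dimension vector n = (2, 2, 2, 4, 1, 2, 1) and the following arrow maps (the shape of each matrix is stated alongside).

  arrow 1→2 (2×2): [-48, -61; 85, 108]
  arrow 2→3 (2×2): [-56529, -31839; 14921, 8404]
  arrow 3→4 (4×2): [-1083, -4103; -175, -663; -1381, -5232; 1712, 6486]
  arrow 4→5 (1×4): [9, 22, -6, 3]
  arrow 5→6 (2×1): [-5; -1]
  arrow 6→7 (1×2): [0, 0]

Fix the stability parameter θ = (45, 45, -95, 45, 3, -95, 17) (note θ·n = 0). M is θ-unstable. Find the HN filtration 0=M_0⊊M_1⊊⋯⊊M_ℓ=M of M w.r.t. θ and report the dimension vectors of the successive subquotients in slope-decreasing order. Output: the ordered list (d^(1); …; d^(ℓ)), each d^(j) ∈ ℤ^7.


Via rank(M_{q-1}∘⋯∘M_p): M ≅ I[1,4], I[1,6], I[4,4]^2, I[6,6], I[7,7].
μ_θ-semistable layers: μ^(1)=45; μ^(2)=17; μ^(3)=-5/3; μ^(4)=-26/3; μ^(5)=-95

((0, 0, 0, 3, 0, 0, 0); (0, 0, 0, 0, 0, 0, 1); (1, 1, 1, 0, 0, 0, 0); (1, 1, 1, 1, 1, 1, 0); (0, 0, 0, 0, 0, 1, 0))


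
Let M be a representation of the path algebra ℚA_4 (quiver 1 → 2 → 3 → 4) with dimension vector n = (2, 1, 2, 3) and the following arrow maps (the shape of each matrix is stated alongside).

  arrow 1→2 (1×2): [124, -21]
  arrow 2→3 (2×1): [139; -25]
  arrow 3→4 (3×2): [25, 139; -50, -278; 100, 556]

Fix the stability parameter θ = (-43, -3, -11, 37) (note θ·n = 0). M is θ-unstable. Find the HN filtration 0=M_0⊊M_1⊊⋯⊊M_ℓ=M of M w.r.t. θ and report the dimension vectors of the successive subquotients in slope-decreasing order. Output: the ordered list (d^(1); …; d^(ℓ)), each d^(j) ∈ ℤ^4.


Via rank(M_{q-1}∘⋯∘M_p): M ≅ I[1,1], I[1,3], I[3,4], I[4,4]^2.
μ_θ-semistable layers: μ^(1)=37; μ^(2)=-7; μ^(3)=-11; μ^(4)=-43

((0, 0, 0, 3); (0, 1, 1, 0); (0, 0, 1, 0); (2, 0, 0, 0))


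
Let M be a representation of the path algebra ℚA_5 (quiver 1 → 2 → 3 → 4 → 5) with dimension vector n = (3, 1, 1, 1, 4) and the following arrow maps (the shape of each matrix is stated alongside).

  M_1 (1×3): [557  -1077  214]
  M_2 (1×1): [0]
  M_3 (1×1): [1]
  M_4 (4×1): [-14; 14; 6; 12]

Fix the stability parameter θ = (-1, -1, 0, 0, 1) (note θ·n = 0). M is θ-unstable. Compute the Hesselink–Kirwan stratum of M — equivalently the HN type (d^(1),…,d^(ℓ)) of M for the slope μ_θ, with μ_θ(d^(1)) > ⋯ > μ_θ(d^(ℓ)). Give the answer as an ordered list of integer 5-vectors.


Barcode: M ≅ I[1,1]^2, I[1,2], I[3,5], I[5,5]^3. HN layers by μ_θ (3 steps, strictly decreasing):
  μ^(1)=1; μ^(2)=0; μ^(3)=-1

((0, 0, 0, 0, 4); (0, 0, 1, 1, 0); (3, 1, 0, 0, 0))


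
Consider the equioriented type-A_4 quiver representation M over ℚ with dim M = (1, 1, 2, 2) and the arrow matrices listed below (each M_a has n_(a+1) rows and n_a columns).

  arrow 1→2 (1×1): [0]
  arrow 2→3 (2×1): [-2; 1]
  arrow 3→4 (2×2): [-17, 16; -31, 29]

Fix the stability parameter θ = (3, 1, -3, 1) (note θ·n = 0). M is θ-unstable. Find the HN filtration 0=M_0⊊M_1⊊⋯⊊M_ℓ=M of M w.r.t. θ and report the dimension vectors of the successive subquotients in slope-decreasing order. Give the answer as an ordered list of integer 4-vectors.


Via rank(M_{q-1}∘⋯∘M_p): M ≅ I[1,1], I[2,4], I[3,4].
μ_θ-semistable layers: μ^(1)=3; μ^(2)=1; μ^(3)=-1; μ^(4)=-3

((1, 0, 0, 0); (0, 0, 0, 2); (0, 1, 1, 0); (0, 0, 1, 0))


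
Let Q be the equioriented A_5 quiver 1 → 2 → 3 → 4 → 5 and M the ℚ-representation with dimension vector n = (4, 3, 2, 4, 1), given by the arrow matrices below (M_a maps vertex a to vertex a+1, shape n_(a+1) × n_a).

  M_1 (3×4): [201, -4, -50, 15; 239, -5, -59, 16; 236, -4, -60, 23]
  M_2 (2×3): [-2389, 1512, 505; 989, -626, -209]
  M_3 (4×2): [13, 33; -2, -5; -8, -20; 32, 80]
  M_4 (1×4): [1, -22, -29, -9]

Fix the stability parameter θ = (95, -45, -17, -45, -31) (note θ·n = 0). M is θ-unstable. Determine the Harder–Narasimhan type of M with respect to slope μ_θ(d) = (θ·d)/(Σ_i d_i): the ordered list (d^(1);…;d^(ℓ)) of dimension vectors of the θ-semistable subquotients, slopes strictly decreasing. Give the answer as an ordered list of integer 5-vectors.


Interval decomposition of M: I[1,1], I[1,2], I[1,4], I[1,5], I[4,4]^2.
HN type (ℓ=5): μ^(1)=95; μ^(2)=25; μ^(3)=-3; μ^(4)=-43/5; μ^(5)=-45

((1, 0, 0, 0, 0); (1, 1, 0, 0, 0); (1, 1, 1, 1, 0); (1, 1, 1, 1, 1); (0, 0, 0, 2, 0))


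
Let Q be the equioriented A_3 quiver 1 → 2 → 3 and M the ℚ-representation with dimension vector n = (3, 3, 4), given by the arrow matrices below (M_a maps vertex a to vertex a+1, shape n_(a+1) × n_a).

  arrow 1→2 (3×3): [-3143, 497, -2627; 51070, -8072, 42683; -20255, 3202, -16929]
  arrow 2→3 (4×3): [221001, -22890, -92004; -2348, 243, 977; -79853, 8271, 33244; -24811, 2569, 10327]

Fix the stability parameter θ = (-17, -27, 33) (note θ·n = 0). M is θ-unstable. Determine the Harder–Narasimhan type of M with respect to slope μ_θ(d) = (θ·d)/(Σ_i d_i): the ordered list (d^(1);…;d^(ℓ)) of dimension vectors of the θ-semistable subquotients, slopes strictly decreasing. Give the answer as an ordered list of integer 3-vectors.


Interval decomposition of M: I[1,3]^3, I[3,3].
HN type (ℓ=2): μ^(1)=33; μ^(2)=-22

((0, 0, 4); (3, 3, 0))


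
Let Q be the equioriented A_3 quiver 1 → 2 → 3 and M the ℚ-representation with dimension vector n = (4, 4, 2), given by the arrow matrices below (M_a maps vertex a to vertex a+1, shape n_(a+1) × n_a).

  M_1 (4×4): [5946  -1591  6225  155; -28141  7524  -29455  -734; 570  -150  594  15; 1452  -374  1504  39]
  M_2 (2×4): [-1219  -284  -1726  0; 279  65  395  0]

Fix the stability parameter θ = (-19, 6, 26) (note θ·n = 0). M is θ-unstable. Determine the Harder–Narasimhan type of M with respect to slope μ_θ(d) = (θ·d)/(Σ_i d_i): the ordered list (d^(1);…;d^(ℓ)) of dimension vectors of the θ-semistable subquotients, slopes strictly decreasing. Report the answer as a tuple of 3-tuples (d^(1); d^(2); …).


Barcode: M ≅ I[1,2]^2, I[1,3]^2. HN layers by μ_θ (3 steps, strictly decreasing):
  μ^(1)=26; μ^(2)=6; μ^(3)=-19

((0, 0, 2); (0, 4, 0); (4, 0, 0))


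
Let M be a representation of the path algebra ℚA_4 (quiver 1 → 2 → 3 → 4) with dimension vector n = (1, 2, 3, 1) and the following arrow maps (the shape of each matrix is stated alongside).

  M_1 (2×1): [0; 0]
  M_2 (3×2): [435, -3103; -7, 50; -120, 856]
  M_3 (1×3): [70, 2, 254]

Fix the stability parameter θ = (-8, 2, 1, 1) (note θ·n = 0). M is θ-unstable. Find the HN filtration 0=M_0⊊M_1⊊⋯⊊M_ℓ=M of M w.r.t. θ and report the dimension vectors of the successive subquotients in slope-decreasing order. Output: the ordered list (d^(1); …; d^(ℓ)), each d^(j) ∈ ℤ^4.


Via rank(M_{q-1}∘⋯∘M_p): M ≅ I[1,1], I[2,3], I[2,4], I[3,3].
μ_θ-semistable layers: μ^(1)=3/2; μ^(2)=4/3; μ^(3)=1; μ^(4)=-8

((0, 1, 1, 0); (0, 1, 1, 1); (0, 0, 1, 0); (1, 0, 0, 0))


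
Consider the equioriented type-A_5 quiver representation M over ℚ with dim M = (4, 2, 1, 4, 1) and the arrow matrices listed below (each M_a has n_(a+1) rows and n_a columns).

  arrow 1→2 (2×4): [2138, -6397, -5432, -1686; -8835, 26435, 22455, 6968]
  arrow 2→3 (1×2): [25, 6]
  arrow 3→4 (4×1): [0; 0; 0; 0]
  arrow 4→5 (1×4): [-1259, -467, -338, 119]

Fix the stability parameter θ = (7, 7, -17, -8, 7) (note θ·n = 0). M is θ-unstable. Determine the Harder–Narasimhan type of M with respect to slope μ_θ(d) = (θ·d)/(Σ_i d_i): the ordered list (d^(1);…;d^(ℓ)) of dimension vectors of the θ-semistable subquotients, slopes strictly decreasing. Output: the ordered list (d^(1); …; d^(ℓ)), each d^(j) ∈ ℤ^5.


Via rank(M_{q-1}∘⋯∘M_p): M ≅ I[1,1]^2, I[1,2], I[1,3], I[4,4]^3, I[4,5].
μ_θ-semistable layers: μ^(1)=7; μ^(2)=-1; μ^(3)=-8

((3, 1, 0, 0, 1); (1, 1, 1, 0, 0); (0, 0, 0, 4, 0))


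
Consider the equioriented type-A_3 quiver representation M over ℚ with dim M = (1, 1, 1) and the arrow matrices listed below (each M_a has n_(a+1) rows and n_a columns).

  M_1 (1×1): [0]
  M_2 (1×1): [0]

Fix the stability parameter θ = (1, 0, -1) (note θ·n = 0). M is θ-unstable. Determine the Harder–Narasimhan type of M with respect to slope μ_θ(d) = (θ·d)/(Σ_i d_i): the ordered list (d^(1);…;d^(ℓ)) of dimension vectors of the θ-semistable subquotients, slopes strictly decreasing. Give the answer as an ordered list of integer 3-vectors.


Via rank(M_{q-1}∘⋯∘M_p): M ≅ I[1,1], I[2,2], I[3,3].
μ_θ-semistable layers: μ^(1)=1; μ^(2)=0; μ^(3)=-1

((1, 0, 0); (0, 1, 0); (0, 0, 1))


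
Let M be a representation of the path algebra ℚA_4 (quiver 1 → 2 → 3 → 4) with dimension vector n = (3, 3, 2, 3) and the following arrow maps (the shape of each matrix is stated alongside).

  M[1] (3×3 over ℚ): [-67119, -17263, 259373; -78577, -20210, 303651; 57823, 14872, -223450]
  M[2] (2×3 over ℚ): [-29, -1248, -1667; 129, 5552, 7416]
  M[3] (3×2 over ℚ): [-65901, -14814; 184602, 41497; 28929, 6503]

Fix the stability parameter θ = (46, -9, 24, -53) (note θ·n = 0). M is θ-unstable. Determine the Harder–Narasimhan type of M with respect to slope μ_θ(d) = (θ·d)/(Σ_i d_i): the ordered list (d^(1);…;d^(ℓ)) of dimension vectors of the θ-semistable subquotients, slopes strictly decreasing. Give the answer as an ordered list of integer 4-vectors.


Via rank(M_{q-1}∘⋯∘M_p): M ≅ I[1,2], I[1,4]^2, I[4,4].
μ_θ-semistable layers: μ^(1)=37/2; μ^(2)=2; μ^(3)=-53

((1, 1, 0, 0); (2, 2, 2, 2); (0, 0, 0, 1))


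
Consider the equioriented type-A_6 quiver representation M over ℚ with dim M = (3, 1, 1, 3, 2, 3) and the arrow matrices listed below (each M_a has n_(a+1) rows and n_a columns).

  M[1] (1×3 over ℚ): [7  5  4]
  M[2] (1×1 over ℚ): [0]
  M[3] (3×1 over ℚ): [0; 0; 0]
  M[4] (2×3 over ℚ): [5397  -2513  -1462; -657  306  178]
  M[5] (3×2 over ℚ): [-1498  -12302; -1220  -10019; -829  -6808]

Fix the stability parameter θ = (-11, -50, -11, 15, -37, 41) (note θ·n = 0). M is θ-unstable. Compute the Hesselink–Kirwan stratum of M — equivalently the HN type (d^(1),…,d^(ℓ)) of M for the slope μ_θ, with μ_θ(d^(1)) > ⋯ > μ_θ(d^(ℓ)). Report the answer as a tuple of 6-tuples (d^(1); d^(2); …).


Interval decomposition of M: I[1,1]^2, I[1,2], I[3,3], I[4,4], I[4,6]^2, I[6,6].
HN type (ℓ=4): μ^(1)=41; μ^(2)=15; μ^(3)=-11; μ^(4)=-61/2

((0, 0, 0, 0, 0, 3); (0, 0, 0, 1, 0, 0); (2, 0, 1, 2, 2, 0); (1, 1, 0, 0, 0, 0))


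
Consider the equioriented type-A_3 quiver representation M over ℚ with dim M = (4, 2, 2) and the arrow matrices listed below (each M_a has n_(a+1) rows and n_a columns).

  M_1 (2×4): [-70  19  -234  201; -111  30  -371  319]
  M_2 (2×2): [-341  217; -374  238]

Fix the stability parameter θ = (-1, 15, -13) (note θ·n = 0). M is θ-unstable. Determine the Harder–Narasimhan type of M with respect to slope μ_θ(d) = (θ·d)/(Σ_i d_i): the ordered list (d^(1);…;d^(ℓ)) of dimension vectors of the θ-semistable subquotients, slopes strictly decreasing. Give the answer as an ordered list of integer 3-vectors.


Interval decomposition of M: I[1,1]^2, I[1,2], I[1,3], I[3,3].
HN type (ℓ=4): μ^(1)=15; μ^(2)=1; μ^(3)=-1; μ^(4)=-13

((0, 1, 0); (0, 1, 1); (4, 0, 0); (0, 0, 1))


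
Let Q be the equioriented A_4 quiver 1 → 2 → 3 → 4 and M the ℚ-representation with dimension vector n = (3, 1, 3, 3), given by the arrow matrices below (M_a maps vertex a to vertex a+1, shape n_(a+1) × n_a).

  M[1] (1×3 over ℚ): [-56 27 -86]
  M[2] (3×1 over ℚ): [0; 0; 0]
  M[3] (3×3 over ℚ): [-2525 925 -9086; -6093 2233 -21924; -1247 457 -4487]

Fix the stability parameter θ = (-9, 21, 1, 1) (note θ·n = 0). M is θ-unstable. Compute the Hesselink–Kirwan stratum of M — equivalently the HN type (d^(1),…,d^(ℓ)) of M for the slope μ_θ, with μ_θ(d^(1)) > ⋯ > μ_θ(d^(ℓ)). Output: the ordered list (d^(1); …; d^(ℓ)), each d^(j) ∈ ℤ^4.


Via rank(M_{q-1}∘⋯∘M_p): M ≅ I[1,1]^2, I[1,2], I[3,3], I[3,4]^2, I[4,4].
μ_θ-semistable layers: μ^(1)=21; μ^(2)=1; μ^(3)=-9

((0, 1, 0, 0); (0, 0, 3, 3); (3, 0, 0, 0))


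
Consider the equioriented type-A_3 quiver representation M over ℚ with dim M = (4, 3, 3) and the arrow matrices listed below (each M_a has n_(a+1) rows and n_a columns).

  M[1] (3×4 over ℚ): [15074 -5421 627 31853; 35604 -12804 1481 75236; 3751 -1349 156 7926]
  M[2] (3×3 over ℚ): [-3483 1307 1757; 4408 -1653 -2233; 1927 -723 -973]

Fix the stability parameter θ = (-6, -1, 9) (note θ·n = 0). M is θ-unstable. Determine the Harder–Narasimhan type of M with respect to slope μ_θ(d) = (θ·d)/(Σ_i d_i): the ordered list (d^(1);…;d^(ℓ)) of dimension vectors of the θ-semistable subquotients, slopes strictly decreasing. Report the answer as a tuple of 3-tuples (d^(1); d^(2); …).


Interval decomposition of M: I[1,1], I[1,2], I[1,3]^2, I[3,3].
HN type (ℓ=3): μ^(1)=9; μ^(2)=-1; μ^(3)=-6

((0, 0, 3); (0, 3, 0); (4, 0, 0))


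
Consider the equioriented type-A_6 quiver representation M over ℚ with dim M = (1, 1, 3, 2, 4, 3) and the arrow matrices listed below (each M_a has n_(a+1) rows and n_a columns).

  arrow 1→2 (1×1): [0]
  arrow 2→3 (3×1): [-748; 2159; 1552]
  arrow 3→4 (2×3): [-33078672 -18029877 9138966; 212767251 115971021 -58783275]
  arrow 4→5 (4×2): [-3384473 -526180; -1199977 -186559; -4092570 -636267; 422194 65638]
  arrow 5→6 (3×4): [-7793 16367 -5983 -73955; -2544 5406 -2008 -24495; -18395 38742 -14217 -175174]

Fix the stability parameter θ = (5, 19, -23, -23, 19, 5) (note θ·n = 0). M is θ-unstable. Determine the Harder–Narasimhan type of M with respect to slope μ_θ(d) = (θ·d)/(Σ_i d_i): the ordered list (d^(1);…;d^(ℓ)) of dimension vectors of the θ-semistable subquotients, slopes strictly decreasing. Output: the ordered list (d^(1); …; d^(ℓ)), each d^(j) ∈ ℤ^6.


Barcode: M ≅ I[1,1], I[2,6], I[3,3], I[3,5], I[5,6]^2. HN layers by μ_θ (5 steps, strictly decreasing):
  μ^(1)=19; μ^(2)=12; μ^(3)=5; μ^(4)=-9; μ^(5)=-23

((0, 0, 0, 0, 1, 0); (0, 0, 0, 0, 3, 3); (1, 0, 0, 0, 0, 0); (0, 1, 1, 1, 0, 0); (0, 0, 2, 1, 0, 0))


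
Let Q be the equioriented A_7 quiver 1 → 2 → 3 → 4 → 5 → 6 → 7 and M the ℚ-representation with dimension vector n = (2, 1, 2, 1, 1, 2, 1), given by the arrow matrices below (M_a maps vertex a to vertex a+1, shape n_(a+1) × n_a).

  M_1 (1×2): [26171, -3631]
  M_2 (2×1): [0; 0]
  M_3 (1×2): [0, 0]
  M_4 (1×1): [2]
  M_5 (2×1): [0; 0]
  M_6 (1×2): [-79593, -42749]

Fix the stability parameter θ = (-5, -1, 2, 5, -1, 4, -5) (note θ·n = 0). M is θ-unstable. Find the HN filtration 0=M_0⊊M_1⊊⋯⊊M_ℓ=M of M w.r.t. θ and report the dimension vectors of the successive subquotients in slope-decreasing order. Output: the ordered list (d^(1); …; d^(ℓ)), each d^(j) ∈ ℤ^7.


Interval decomposition of M: I[1,1], I[1,2], I[3,3]^2, I[4,5], I[6,6], I[6,7].
HN type (ℓ=5): μ^(1)=4; μ^(2)=2; μ^(3)=-1/2; μ^(4)=-1; μ^(5)=-5

((0, 0, 0, 0, 0, 1, 0); (0, 0, 2, 1, 1, 0, 0); (0, 0, 0, 0, 0, 1, 1); (0, 1, 0, 0, 0, 0, 0); (2, 0, 0, 0, 0, 0, 0))


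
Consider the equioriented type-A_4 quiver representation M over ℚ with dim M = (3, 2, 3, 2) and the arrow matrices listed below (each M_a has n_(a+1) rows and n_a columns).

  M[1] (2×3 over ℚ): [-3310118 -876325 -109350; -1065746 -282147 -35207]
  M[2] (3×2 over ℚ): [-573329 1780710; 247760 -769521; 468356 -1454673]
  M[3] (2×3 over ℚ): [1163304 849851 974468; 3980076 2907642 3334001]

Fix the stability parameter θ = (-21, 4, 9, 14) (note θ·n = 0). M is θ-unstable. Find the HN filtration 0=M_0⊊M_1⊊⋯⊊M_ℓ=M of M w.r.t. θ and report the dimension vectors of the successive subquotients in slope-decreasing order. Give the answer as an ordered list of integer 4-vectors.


Via rank(M_{q-1}∘⋯∘M_p): M ≅ I[1,1], I[1,3], I[1,4], I[3,4].
μ_θ-semistable layers: μ^(1)=14; μ^(2)=9; μ^(3)=4; μ^(4)=-21

((0, 0, 0, 2); (0, 0, 3, 0); (0, 2, 0, 0); (3, 0, 0, 0))


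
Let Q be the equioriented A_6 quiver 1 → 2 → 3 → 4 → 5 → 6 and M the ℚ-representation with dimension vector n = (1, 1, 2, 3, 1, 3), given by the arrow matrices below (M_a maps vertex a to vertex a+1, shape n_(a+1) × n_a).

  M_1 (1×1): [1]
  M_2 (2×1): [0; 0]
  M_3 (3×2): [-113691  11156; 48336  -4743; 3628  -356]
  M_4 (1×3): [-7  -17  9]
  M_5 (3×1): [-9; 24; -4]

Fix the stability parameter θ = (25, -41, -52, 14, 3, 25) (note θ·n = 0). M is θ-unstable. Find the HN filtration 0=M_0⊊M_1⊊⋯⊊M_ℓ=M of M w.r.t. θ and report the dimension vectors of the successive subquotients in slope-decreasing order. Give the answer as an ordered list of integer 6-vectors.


Via rank(M_{q-1}∘⋯∘M_p): M ≅ I[1,2], I[3,4], I[3,6], I[4,4], I[6,6]^2.
μ_θ-semistable layers: μ^(1)=25; μ^(2)=14; μ^(3)=17/2; μ^(4)=-8; μ^(5)=-52

((0, 0, 0, 0, 0, 3); (0, 0, 0, 2, 0, 0); (0, 0, 0, 1, 1, 0); (1, 1, 0, 0, 0, 0); (0, 0, 2, 0, 0, 0))


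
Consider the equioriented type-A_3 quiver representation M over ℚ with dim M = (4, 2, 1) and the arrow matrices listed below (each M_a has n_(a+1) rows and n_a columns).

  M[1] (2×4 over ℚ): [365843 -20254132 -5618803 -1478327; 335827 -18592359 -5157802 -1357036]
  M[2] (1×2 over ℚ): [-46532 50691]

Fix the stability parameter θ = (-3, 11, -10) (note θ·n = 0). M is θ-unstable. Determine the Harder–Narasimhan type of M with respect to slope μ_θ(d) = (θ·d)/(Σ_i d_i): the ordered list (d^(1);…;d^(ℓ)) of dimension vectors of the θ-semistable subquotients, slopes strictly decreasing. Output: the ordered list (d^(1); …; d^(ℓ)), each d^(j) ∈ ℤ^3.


Interval decomposition of M: I[1,1]^2, I[1,2], I[1,3].
HN type (ℓ=3): μ^(1)=11; μ^(2)=1/2; μ^(3)=-3

((0, 1, 0); (0, 1, 1); (4, 0, 0))


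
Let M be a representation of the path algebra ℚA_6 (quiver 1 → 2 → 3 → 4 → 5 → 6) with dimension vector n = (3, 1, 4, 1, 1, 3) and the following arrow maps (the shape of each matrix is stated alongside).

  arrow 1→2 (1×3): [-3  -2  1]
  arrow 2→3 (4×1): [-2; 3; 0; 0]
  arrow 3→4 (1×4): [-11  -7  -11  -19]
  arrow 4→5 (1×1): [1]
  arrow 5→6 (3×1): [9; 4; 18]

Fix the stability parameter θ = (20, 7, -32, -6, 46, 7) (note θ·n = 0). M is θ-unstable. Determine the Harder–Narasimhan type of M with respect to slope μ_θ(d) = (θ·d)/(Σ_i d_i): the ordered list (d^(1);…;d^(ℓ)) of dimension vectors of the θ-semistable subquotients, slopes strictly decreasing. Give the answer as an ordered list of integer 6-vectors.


Via rank(M_{q-1}∘⋯∘M_p): M ≅ I[1,1]^2, I[1,6], I[3,3]^3, I[6,6]^2.
μ_θ-semistable layers: μ^(1)=53/2; μ^(2)=20; μ^(3)=7; μ^(4)=-11/4; μ^(5)=-32

((0, 0, 0, 0, 1, 1); (2, 0, 0, 0, 0, 0); (0, 0, 0, 0, 0, 2); (1, 1, 1, 1, 0, 0); (0, 0, 3, 0, 0, 0))


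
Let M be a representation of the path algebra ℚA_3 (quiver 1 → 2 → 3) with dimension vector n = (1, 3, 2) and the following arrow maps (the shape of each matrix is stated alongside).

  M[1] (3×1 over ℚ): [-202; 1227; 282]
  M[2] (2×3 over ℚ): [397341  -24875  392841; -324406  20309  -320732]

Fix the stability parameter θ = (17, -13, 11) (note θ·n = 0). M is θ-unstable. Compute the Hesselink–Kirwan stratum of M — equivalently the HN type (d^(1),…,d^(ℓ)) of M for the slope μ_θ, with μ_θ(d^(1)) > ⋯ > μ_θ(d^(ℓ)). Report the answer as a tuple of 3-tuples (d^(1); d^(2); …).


Barcode: M ≅ I[1,3], I[2,2], I[2,3]. HN layers by μ_θ (3 steps, strictly decreasing):
  μ^(1)=11; μ^(2)=2; μ^(3)=-13

((0, 0, 2); (1, 1, 0); (0, 2, 0))


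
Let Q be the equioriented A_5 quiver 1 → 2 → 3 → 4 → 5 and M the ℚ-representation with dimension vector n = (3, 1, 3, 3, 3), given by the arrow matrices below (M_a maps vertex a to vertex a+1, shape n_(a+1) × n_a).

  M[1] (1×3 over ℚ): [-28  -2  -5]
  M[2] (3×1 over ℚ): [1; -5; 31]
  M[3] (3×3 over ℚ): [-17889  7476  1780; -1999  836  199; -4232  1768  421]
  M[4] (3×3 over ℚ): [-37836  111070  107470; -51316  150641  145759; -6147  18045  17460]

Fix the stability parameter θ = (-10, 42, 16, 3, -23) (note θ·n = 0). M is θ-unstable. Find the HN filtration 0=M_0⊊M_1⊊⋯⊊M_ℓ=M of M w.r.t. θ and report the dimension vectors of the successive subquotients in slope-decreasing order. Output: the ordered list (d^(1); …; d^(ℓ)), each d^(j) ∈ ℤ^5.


Via rank(M_{q-1}∘⋯∘M_p): M ≅ I[1,1]^2, I[1,5], I[3,3], I[3,5], I[4,4], I[5,5].
μ_θ-semistable layers: μ^(1)=16; μ^(2)=19/2; μ^(3)=3; μ^(4)=-4/3; μ^(5)=-10; μ^(6)=-23

((0, 0, 1, 0, 0); (0, 1, 1, 1, 1); (0, 0, 0, 1, 0); (0, 0, 1, 1, 1); (3, 0, 0, 0, 0); (0, 0, 0, 0, 1))


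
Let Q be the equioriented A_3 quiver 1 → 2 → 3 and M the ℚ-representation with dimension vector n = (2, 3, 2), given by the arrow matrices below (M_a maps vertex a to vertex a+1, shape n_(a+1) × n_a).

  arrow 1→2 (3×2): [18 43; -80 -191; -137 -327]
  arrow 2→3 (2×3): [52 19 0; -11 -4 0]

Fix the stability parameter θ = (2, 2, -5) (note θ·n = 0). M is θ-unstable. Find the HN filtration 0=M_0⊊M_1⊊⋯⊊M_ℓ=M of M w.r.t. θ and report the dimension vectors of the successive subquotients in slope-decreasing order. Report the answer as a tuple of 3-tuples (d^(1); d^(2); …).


Barcode: M ≅ I[1,3]^2, I[2,2]. HN layers by μ_θ (2 steps, strictly decreasing):
  μ^(1)=2; μ^(2)=-1/3

((0, 1, 0); (2, 2, 2))


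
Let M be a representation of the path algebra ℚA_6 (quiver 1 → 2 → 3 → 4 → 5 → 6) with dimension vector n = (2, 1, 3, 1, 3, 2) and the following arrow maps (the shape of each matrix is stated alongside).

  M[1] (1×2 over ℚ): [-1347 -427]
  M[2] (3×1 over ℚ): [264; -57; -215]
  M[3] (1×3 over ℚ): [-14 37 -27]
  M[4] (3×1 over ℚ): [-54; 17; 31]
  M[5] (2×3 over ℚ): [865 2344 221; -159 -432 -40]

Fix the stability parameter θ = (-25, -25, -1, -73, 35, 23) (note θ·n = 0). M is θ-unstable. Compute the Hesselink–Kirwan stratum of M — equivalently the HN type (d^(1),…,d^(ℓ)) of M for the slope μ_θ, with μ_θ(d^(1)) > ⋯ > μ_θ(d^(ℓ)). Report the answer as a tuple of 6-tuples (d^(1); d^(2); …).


Via rank(M_{q-1}∘⋯∘M_p): M ≅ I[1,1], I[1,3], I[3,3], I[3,6], I[5,5], I[5,6].
μ_θ-semistable layers: μ^(1)=35; μ^(2)=29; μ^(3)=-1; μ^(4)=-25; μ^(5)=-37

((0, 0, 0, 0, 1, 0); (0, 0, 0, 0, 2, 2); (0, 0, 2, 0, 0, 0); (2, 1, 0, 0, 0, 0); (0, 0, 1, 1, 0, 0))


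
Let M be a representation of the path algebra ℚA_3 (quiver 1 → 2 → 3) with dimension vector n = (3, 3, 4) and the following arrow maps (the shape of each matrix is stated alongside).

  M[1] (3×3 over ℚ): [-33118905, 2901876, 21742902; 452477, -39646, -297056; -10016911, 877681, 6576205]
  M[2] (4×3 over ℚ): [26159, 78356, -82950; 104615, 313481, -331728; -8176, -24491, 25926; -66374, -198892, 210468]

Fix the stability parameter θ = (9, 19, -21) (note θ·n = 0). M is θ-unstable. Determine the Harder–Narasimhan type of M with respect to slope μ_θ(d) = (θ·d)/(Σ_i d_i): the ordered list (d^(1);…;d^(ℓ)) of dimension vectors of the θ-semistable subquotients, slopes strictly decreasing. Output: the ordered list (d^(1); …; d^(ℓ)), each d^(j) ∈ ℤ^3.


Via rank(M_{q-1}∘⋯∘M_p): M ≅ I[1,2], I[1,3]^2, I[3,3]^2.
μ_θ-semistable layers: μ^(1)=19; μ^(2)=9; μ^(3)=7/3; μ^(4)=-21

((0, 1, 0); (1, 0, 0); (2, 2, 2); (0, 0, 2))


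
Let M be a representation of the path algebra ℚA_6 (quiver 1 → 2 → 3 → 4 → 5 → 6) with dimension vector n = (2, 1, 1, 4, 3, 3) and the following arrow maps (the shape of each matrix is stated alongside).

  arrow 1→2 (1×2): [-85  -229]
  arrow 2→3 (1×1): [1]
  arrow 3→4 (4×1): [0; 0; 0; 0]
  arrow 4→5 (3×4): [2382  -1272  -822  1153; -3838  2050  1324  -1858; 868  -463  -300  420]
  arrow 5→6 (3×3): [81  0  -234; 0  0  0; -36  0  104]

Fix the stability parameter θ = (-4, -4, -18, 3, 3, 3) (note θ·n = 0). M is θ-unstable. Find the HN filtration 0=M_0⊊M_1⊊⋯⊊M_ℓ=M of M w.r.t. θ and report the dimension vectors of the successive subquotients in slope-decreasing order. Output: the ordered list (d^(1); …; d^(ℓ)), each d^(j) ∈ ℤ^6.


Interval decomposition of M: I[1,1], I[1,3], I[4,4], I[4,5]^2, I[4,6], I[6,6]^2.
HN type (ℓ=3): μ^(1)=3; μ^(2)=-4; μ^(3)=-26/3

((0, 0, 0, 4, 3, 3); (1, 0, 0, 0, 0, 0); (1, 1, 1, 0, 0, 0))


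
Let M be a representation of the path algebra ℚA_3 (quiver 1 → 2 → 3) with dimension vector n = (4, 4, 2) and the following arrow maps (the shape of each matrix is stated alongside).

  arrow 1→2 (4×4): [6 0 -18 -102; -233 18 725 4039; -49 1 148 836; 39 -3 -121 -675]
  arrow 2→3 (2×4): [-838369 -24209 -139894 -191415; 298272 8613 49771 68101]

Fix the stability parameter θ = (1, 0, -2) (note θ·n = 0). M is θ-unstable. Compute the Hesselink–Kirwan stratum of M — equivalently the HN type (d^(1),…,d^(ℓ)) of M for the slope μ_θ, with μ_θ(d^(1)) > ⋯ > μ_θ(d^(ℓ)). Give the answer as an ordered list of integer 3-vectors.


Barcode: M ≅ I[1,1], I[1,2], I[1,3]^2, I[2,2]. HN layers by μ_θ (4 steps, strictly decreasing):
  μ^(1)=1; μ^(2)=1/2; μ^(3)=0; μ^(4)=-1/3

((1, 0, 0); (1, 1, 0); (0, 1, 0); (2, 2, 2))


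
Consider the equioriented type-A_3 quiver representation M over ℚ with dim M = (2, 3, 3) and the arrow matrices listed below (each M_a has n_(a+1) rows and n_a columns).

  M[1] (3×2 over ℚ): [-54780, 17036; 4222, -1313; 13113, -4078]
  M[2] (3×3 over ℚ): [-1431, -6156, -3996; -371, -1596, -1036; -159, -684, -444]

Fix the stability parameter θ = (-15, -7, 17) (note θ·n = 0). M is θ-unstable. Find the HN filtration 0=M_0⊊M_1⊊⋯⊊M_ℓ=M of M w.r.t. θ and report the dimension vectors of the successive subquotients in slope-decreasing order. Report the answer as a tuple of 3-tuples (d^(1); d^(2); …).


Via rank(M_{q-1}∘⋯∘M_p): M ≅ I[1,2]^2, I[2,3], I[3,3]^2.
μ_θ-semistable layers: μ^(1)=17; μ^(2)=-7; μ^(3)=-15

((0, 0, 3); (0, 3, 0); (2, 0, 0))


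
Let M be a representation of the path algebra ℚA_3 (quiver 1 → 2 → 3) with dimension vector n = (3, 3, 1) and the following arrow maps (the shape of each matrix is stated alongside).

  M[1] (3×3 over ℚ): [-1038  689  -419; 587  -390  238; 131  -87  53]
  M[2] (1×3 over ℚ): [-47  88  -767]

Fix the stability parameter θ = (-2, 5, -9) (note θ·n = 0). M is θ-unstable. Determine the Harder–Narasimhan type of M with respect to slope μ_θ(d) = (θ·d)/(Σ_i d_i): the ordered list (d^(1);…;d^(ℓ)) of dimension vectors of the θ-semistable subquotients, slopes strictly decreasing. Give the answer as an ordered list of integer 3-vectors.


Barcode: M ≅ I[1,2]^2, I[1,3]. HN layers by μ_θ (2 steps, strictly decreasing):
  μ^(1)=5; μ^(2)=-2

((0, 2, 0); (3, 1, 1))


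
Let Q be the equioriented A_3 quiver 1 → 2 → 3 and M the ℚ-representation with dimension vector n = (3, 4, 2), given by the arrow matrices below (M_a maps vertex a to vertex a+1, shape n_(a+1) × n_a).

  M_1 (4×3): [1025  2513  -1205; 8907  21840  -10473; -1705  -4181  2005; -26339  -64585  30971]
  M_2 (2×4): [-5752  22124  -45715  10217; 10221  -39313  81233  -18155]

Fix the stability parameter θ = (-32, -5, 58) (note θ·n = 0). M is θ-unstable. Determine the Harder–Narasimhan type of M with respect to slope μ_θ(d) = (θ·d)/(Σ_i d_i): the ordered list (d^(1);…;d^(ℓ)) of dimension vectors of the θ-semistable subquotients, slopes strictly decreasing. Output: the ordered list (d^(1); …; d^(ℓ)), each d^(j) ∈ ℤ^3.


Barcode: M ≅ I[1,1], I[1,3]^2, I[2,2]^2. HN layers by μ_θ (3 steps, strictly decreasing):
  μ^(1)=58; μ^(2)=-5; μ^(3)=-32

((0, 0, 2); (0, 4, 0); (3, 0, 0))


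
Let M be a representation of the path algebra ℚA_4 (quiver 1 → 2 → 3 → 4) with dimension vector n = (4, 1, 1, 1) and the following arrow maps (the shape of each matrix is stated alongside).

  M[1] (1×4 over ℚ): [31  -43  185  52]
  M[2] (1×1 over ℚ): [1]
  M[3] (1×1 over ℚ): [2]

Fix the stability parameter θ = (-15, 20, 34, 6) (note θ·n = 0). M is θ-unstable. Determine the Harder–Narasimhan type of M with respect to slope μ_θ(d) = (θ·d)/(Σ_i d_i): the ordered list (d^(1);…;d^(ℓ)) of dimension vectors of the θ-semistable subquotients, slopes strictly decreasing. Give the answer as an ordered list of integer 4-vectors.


Interval decomposition of M: I[1,1]^3, I[1,4].
HN type (ℓ=2): μ^(1)=20; μ^(2)=-15

((0, 1, 1, 1); (4, 0, 0, 0))


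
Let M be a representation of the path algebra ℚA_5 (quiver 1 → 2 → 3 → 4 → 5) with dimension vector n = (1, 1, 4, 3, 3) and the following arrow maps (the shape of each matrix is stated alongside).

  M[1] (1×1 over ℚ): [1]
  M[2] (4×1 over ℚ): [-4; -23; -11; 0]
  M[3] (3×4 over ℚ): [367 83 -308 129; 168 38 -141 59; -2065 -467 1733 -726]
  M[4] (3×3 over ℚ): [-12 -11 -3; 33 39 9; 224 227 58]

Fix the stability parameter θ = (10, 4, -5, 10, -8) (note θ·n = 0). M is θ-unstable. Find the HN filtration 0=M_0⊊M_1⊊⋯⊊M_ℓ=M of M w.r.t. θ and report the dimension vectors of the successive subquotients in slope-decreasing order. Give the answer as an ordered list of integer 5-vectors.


Barcode: M ≅ I[1,5], I[3,3]^2, I[3,5], I[4,5]. HN layers by μ_θ (3 steps, strictly decreasing):
  μ^(1)=11/5; μ^(2)=1; μ^(3)=-5

((1, 1, 1, 1, 1); (0, 0, 0, 2, 2); (0, 0, 3, 0, 0))


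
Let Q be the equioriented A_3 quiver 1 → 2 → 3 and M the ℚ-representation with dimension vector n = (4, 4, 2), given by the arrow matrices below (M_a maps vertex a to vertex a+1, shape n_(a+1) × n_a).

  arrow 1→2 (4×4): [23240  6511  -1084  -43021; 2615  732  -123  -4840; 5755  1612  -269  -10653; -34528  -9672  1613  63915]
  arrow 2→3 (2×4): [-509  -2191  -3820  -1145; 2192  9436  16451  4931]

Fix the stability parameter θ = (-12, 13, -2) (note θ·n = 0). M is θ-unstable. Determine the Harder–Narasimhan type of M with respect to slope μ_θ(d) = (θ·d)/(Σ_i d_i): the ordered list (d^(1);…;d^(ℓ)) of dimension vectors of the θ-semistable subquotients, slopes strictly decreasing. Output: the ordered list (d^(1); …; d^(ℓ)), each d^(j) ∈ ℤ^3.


Interval decomposition of M: I[1,2]^2, I[1,3]^2.
HN type (ℓ=3): μ^(1)=13; μ^(2)=11/2; μ^(3)=-12

((0, 2, 0); (0, 2, 2); (4, 0, 0))


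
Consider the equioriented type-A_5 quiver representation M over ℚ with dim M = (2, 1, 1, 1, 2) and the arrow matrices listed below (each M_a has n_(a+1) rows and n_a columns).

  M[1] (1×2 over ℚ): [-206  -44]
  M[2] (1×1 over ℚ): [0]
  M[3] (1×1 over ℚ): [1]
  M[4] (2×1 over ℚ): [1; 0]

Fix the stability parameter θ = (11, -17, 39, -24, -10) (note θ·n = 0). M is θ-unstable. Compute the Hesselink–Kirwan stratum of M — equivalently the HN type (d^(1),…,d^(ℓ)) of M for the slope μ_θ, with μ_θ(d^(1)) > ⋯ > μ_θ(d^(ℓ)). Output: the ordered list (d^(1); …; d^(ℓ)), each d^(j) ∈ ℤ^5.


Interval decomposition of M: I[1,1], I[1,2], I[3,5], I[5,5].
HN type (ℓ=4): μ^(1)=11; μ^(2)=5/3; μ^(3)=-3; μ^(4)=-10

((1, 0, 0, 0, 0); (0, 0, 1, 1, 1); (1, 1, 0, 0, 0); (0, 0, 0, 0, 1))
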